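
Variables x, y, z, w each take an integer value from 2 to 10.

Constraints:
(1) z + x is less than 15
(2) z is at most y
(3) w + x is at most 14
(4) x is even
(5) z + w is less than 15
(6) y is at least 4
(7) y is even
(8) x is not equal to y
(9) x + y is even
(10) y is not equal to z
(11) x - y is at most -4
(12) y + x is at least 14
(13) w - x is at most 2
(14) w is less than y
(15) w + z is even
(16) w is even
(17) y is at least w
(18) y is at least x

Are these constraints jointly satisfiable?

Satisfiable

Try x = 6, y = 10, z = 6, w = 8.
Check constraint 1: z + x = 12; constraint 3: w + x = 14. The remaining constraints are straightforward to verify.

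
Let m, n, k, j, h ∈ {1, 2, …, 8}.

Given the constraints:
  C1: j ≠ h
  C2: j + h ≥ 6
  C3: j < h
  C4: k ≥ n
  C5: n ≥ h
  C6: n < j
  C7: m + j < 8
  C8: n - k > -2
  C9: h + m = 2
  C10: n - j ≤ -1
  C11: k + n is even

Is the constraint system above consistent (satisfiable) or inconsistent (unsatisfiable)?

Constraints 3, 5, and 10 give j < h, h ≤ n, n < j. Chaining: j < h ≤ n < j, which forces j < j — impossible.

Unsatisfiable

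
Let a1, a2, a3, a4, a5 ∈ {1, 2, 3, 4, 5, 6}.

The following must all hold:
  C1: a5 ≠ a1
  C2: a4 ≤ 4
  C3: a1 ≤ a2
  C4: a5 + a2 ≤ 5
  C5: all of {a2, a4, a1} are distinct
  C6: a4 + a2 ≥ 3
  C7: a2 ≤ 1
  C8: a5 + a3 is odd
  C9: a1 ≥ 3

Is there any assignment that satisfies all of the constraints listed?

From constraints 3 and 9: a2 ≥ a1 and a1 ≥ 3, so a2 ≥ 3. From constraint 7: a2 ≤ 1. But 1 < 3, so no value of a2 works.

Unsatisfiable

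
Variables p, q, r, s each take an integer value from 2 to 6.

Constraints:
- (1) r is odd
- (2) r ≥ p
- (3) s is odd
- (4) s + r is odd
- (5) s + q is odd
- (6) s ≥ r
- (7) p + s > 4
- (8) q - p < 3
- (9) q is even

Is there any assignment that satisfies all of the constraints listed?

Constraint 3 makes s odd and constraint 1 makes r odd, so s + r must be even. Constraint 4 says s + r is odd — contradiction.

Unsatisfiable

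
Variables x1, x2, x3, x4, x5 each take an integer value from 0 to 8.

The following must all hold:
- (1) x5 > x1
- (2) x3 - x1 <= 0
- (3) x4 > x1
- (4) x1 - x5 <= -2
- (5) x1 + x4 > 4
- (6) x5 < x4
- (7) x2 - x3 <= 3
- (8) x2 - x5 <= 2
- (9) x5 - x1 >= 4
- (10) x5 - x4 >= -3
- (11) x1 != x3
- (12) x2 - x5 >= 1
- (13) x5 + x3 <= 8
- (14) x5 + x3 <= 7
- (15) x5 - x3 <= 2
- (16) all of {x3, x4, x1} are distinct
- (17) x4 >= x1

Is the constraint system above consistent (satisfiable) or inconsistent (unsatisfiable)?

Constraints 2, 7, 9, and 12 give x2 − x5 ≥ 1, x5 − x1 ≥ 4, x1 − x3 ≥ 0, x3 − x2 ≥ -3.
Adding all 4 inequalities: the left sides telescope to 0, and the right sides sum to 1 + 4 + 0 + (-3) = 2. So 0 ≥ 2, which is false.

Unsatisfiable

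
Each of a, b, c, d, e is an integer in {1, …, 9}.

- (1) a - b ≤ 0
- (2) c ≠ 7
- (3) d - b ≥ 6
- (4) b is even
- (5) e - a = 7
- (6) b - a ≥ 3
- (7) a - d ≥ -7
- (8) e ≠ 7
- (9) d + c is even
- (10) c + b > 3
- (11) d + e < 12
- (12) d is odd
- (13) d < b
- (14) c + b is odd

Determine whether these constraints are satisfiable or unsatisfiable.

Constraints 3, 6, and 7 give a − d ≥ -7, d − b ≥ 6, b − a ≥ 3.
Adding all 3 inequalities: the left sides telescope to 0, and the right sides sum to (-7) + 6 + 3 = 2. So 0 ≥ 2, which is false.

Unsatisfiable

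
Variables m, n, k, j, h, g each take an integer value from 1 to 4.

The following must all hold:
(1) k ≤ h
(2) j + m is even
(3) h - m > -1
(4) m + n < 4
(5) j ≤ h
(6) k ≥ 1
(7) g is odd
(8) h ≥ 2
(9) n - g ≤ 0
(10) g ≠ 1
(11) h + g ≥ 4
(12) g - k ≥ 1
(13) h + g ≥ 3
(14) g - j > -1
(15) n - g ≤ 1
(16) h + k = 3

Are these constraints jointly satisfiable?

Satisfiable

Try m = 1, n = 1, k = 1, j = 1, h = 2, g = 3.
Check constraint 3: h - m = 1; constraint 4: m + n = 2; constraint 9: n - g = -2. The remaining constraints are straightforward to verify.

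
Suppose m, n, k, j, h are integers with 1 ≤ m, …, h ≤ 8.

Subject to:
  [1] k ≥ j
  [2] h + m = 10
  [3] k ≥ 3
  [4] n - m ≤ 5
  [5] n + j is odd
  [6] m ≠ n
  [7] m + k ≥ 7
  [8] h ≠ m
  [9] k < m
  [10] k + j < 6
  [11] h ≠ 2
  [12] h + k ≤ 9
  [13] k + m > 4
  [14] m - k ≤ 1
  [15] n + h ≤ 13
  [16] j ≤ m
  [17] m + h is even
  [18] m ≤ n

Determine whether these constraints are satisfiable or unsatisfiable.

Take m = 4, n = 7, k = 3, j = 2, h = 6. Then constraint 2: h + m = 10; constraint 4: n - m = 3; constraint 7: m + k = 7, and every other listed constraint is also met.

Satisfiable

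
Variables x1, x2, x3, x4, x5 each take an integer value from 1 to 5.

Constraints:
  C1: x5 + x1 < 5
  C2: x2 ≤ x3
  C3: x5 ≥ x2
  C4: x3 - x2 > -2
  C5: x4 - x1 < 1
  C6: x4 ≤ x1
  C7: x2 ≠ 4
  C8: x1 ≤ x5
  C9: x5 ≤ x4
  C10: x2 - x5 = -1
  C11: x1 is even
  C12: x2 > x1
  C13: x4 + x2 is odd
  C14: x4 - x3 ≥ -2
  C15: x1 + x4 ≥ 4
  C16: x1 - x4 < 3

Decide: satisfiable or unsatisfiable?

Constraints 3, 6, 9, and 12 give x2 ≤ x5, x5 ≤ x4, x4 ≤ x1, x1 < x2. Chaining: x2 ≤ x5 ≤ x4 ≤ x1 < x2, which forces x2 < x2 — impossible.

Unsatisfiable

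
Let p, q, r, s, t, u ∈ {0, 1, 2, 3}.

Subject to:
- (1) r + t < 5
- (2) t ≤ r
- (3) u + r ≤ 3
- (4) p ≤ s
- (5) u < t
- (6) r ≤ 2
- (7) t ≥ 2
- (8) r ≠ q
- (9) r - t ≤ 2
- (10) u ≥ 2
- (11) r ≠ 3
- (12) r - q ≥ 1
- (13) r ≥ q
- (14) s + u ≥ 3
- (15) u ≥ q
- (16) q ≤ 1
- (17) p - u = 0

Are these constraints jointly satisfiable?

From constraint 10: u ≥ 2. From constraints 2 and 7: r ≥ t ≥ 2. Hence u + r ≥ 4. But constraint 3 requires u + r ≤ 3, and 3 < 4. Contradiction.

Unsatisfiable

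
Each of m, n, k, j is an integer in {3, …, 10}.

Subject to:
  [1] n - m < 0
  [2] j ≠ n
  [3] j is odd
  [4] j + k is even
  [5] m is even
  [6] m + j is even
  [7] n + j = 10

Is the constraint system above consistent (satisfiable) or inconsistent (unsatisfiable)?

Unsatisfiable

Constraint 5 makes m even and constraint 3 makes j odd, so m + j must be odd. Constraint 6 says m + j is even — contradiction.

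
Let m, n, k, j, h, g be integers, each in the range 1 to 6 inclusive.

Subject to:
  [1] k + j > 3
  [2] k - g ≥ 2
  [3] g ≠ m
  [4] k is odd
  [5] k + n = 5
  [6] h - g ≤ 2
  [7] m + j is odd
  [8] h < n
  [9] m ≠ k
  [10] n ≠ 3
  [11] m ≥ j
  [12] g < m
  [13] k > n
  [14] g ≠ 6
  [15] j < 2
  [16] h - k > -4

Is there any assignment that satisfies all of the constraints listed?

Satisfiable

Setting (m, n, k, j, h, g) = (6, 2, 3, 1, 1, 1) satisfies everything: constraint 1: k + j = 4; constraint 2: k - g = 2; constraint 5: k + n = 5, and the others follow.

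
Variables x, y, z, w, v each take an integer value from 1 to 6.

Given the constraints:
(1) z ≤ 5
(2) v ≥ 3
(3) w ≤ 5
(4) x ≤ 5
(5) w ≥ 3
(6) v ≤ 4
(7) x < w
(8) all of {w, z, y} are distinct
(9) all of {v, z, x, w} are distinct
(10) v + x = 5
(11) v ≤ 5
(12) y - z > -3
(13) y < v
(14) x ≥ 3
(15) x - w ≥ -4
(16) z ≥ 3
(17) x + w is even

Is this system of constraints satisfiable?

Constraints 1, 2, 3, 4, 5, 11, 14, and 16 confine each of v, z, x, w to the 3 values {3, …, 5}.
Constraint 9 requires all 4 of them to be distinct, but only 3 values are available — impossible by the pigeonhole principle.

Unsatisfiable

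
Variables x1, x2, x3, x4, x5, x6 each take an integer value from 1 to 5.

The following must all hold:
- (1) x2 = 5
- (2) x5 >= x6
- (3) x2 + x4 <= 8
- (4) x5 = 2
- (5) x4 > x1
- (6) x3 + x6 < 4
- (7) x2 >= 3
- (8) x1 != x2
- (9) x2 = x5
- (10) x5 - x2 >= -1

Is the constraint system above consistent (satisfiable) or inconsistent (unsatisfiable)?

Unsatisfiable

Constraint 1 fixes x2 = 5 and constraint 4 fixes x5 = 2, but constraint 9 requires x2 = x5. Since 5 ≠ 2, contradiction.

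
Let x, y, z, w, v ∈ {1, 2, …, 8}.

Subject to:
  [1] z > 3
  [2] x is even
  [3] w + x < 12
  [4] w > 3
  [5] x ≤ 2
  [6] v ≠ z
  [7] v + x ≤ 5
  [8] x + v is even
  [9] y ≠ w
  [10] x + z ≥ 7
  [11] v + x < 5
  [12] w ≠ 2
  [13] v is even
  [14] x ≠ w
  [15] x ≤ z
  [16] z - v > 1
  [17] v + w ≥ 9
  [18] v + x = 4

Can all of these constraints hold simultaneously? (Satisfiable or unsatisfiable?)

One satisfying assignment is x = 2, y = 6, z = 6, w = 7, v = 2.
For the less obvious constraints — constraint 3: w + x = 9; constraint 7: v + x = 4; constraint 10: x + z = 8 — and the others hold by inspection.

Satisfiable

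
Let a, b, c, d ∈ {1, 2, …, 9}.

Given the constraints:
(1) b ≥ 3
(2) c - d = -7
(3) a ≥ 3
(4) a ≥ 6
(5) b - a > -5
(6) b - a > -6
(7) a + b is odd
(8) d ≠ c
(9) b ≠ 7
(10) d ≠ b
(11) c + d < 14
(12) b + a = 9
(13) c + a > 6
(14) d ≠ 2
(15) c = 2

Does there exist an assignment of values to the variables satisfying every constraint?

Satisfiable

The assignment a = 6, b = 3, c = 2, d = 9 works:
  constraint 2 holds since c - d = -7.
  constraint 5 holds since b - a = -3.
The rest check out directly.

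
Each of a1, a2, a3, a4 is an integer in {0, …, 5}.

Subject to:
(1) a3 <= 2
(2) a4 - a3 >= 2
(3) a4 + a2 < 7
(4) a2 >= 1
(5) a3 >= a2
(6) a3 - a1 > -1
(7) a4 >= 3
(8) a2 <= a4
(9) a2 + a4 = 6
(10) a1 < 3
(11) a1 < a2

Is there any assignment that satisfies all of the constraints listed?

Satisfiable

Take a1 = 1, a2 = 2, a3 = 2, a4 = 4. Then constraint 2: a4 - a3 = 2; constraint 3: a4 + a2 = 6, and every other listed constraint is also met.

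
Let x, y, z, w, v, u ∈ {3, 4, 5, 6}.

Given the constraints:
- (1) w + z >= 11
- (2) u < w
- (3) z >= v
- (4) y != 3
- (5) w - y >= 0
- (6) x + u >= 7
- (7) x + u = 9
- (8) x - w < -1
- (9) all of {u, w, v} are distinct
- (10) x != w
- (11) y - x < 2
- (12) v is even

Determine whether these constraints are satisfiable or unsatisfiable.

One satisfying assignment is x = 4, y = 4, z = 6, w = 6, v = 4, u = 5.
For the less obvious constraints — constraint 1: w + z = 12; constraint 5: w - y = 2 — and the others hold by inspection.

Satisfiable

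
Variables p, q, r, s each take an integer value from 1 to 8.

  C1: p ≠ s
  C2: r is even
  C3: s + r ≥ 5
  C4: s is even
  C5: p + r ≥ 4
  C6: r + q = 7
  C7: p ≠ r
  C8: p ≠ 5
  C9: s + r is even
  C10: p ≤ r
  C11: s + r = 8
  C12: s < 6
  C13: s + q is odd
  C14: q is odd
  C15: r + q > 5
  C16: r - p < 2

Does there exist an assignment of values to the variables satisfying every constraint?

Satisfiable

Setting (p, q, r, s) = (3, 3, 4, 4) satisfies everything: constraint 3: s + r = 8; constraint 5: p + r = 7; constraint 6: r + q = 7, and the others follow.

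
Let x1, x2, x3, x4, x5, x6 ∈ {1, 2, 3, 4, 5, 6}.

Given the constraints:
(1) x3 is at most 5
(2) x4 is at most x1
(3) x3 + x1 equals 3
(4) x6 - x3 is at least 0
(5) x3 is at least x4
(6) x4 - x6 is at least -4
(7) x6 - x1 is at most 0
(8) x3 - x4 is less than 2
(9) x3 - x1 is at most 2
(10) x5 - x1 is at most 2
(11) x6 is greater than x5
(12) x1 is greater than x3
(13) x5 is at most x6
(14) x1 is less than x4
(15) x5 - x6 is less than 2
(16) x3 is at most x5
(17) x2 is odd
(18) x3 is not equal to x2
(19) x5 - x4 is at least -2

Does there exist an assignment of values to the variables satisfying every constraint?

Unsatisfiable

Constraints 5, 7, 11, 14, and 16 give x3 ≤ x5, x5 < x6, x6 ≤ x1, x1 < x4, x4 ≤ x3. Chaining: x3 ≤ x5 < x6 ≤ x1 < x4 ≤ x3, which forces x3 < x3 — impossible.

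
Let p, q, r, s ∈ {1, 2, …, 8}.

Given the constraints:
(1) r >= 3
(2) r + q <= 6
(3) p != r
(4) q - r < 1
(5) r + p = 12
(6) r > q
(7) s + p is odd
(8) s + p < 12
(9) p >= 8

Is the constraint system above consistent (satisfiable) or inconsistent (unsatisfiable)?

Satisfiable

Try p = 8, q = 2, r = 4, s = 1.
Check constraint 2: r + q = 6; constraint 4: q - r = -2; constraint 5: r + p = 12. The remaining constraints are straightforward to verify.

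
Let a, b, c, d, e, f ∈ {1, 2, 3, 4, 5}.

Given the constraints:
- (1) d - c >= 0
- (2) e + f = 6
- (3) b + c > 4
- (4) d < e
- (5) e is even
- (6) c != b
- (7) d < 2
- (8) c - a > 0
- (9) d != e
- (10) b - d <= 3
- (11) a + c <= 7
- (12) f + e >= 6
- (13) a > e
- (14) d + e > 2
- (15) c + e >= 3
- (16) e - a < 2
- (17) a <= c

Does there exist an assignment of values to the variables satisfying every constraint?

Constraints 1, 4, 8, and 13 give e < a, a < c, c ≤ d, d < e. Chaining: e < a < c ≤ d < e, which forces e < e — impossible.

Unsatisfiable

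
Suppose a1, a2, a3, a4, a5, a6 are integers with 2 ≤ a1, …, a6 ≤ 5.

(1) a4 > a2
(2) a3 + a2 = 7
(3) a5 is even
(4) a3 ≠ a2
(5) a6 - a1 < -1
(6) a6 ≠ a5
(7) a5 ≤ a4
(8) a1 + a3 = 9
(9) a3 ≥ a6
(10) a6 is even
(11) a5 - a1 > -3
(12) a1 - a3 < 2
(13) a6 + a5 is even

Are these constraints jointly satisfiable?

One satisfying assignment is a1 = 4, a2 = 2, a3 = 5, a4 = 5, a5 = 4, a6 = 2.
For the less obvious constraints — constraint 2: a3 + a2 = 7; constraint 5: a6 - a1 = -2 — and the others hold by inspection.

Satisfiable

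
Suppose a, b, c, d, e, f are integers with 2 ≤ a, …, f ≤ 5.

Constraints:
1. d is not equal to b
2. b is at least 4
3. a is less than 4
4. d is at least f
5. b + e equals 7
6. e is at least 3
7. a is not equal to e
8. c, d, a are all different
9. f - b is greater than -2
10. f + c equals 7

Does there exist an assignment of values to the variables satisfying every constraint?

One satisfying assignment is a = 2, b = 4, c = 4, d = 5, e = 3, f = 3.
For the less obvious constraints — constraint 5: b + e = 7; constraint 9: f - b = -1; constraint 10: f + c = 7 — and the others hold by inspection.

Satisfiable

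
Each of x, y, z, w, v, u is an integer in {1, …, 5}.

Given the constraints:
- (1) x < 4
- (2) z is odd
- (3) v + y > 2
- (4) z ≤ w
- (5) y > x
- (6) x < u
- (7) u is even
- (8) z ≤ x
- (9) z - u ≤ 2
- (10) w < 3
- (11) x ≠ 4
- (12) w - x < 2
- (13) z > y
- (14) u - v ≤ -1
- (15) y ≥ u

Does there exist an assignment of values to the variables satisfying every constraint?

Unsatisfiable

Constraints 6, 8, 13, and 15 give y < z, z ≤ x, x < u, u ≤ y. Chaining: y < z ≤ x < u ≤ y, which forces y < y — impossible.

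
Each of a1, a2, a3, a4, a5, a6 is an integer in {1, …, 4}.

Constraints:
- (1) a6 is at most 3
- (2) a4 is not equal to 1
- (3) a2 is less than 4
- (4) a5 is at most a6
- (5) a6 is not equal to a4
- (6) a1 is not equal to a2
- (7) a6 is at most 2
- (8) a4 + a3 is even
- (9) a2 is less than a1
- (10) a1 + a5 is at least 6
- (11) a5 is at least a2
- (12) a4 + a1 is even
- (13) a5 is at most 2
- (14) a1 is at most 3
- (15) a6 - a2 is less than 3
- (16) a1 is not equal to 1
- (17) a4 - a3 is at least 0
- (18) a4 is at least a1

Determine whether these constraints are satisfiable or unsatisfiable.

Unsatisfiable

From constraint 14: a1 ≤ 3. From constraints 4 and 7: a5 ≤ a6 ≤ 2. Hence a1 + a5 ≤ 5. But constraint 10 requires a1 + a5 ≥ 6, and 6 > 5. Contradiction.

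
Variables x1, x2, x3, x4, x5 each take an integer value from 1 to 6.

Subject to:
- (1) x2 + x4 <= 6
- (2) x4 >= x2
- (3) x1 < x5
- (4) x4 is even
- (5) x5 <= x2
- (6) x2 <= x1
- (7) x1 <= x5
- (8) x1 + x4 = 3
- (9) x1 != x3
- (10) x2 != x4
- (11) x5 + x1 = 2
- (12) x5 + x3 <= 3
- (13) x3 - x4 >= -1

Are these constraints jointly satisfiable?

Constraints 3, 5, and 6 give x2 ≤ x1, x1 < x5, x5 ≤ x2. Chaining: x2 ≤ x1 < x5 ≤ x2, which forces x2 < x2 — impossible.

Unsatisfiable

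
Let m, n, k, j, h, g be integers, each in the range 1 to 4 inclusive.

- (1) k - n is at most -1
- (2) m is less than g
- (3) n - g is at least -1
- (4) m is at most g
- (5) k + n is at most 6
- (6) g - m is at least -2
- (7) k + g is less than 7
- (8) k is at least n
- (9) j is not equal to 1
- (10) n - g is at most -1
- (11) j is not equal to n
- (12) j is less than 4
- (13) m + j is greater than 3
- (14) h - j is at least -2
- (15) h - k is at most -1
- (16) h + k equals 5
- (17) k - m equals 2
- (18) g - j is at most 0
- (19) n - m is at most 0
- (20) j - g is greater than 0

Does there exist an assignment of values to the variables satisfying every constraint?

Unsatisfiable

Constraints 1, 10, 14, 15, and 18 give h − j ≥ -2, j − g ≥ 0, g − n ≥ 1, n − k ≥ 1, k − h ≥ 1.
Adding all 5 inequalities: the left sides telescope to 0, and the right sides sum to (-2) + 0 + 1 + 1 + 1 = 1. So 0 ≥ 1, which is false.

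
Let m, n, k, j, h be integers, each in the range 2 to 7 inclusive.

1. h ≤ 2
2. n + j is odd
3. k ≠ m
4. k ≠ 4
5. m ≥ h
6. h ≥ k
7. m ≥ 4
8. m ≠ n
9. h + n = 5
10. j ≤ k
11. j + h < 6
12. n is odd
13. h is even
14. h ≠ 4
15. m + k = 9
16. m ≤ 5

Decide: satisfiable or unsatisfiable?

From constraint 16: m ≤ 5. From constraints 1 and 6: k ≤ h ≤ 2. Hence m + k ≤ 7. But constraint 15 requires m + k = 9, and 9 > 7. Contradiction.

Unsatisfiable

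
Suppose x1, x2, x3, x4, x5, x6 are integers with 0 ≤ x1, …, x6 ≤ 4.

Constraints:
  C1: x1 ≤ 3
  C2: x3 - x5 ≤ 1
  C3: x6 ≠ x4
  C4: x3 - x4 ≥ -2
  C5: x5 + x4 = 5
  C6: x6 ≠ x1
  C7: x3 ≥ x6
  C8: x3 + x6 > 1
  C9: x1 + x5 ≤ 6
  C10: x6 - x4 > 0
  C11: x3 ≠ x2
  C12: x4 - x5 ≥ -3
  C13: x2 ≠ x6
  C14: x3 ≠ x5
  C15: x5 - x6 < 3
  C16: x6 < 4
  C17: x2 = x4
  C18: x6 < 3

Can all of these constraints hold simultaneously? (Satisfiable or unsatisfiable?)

Satisfiable

The assignment x1 = 0, x2 = 1, x3 = 2, x4 = 1, x5 = 4, x6 = 2 works:
  constraint 2 holds since x3 - x5 = -2.
  constraint 4 holds since x3 - x4 = 1.
The rest check out directly.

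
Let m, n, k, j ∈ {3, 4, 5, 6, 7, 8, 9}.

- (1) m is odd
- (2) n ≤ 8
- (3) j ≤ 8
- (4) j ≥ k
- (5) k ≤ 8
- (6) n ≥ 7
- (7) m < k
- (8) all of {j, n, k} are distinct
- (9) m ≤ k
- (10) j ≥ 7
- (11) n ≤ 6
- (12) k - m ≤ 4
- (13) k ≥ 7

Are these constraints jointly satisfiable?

Constraints 2, 3, 5, 6, 10, and 13 confine each of j, n, k to the 2 values {7, 8}.
Constraint 8 requires all 3 of them to be distinct, but only 2 values are available — impossible by the pigeonhole principle.

Unsatisfiable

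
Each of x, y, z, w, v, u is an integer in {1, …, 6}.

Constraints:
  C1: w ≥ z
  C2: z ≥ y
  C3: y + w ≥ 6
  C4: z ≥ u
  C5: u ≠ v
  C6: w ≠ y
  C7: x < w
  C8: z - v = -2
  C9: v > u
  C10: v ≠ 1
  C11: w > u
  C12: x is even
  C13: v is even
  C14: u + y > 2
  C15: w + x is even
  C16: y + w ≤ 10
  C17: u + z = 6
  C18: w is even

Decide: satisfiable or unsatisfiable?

Satisfiable

One satisfying assignment is x = 2, y = 3, z = 4, w = 4, v = 6, u = 2.
For the less obvious constraints — constraint 3: y + w = 7; constraint 8: z - v = -2; constraint 14: u + y = 5 — and the others hold by inspection.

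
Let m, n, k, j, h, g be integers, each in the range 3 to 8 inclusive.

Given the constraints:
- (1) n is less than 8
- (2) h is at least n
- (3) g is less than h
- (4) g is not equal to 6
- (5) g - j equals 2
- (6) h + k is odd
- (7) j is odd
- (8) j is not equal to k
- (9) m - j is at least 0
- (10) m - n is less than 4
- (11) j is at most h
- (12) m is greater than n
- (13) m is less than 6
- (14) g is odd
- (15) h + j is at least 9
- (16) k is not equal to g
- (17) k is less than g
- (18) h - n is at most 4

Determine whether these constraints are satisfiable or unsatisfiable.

Satisfiable

The assignment m = 5, n = 3, k = 4, j = 3, h = 7, g = 5 works:
  constraint 5 holds since g - j = 2.
  constraint 9 holds since m - j = 2.
The rest check out directly.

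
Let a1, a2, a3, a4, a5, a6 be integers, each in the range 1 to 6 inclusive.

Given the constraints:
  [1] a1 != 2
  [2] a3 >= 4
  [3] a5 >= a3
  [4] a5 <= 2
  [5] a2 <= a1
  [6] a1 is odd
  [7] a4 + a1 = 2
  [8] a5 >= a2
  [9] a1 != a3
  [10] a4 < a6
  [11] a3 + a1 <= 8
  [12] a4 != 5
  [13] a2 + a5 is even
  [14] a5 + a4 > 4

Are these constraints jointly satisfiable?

Unsatisfiable

From constraint 2: a3 ≥ 4. From constraints 3 and 4: a3 ≤ a5 and a5 ≤ 2, so a3 ≤ 2. But 2 < 4, so no value of a3 works.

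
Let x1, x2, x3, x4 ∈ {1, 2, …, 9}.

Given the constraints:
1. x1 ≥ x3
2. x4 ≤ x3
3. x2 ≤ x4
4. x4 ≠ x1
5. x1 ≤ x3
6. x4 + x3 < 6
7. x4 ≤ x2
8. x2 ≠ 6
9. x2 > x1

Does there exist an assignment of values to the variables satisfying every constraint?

Unsatisfiable

Constraints 1, 2, 3, and 9 give x4 ≤ x3, x3 ≤ x1, x1 < x2, x2 ≤ x4. Chaining: x4 ≤ x3 ≤ x1 < x2 ≤ x4, which forces x4 < x4 — impossible.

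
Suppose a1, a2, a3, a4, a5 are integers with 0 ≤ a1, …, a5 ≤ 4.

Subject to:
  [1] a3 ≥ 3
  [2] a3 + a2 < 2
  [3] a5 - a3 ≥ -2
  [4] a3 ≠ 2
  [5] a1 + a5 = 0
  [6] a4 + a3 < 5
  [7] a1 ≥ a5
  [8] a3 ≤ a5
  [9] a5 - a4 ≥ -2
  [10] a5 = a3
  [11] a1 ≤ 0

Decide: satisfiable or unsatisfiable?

Unsatisfiable

From constraints 1 and 8: a5 ≥ a3 and a3 ≥ 3, so a5 ≥ 3. From constraints 7 and 11: a5 ≤ a1 and a1 ≤ 0, so a5 ≤ 0. But 0 < 3, so no value of a5 works.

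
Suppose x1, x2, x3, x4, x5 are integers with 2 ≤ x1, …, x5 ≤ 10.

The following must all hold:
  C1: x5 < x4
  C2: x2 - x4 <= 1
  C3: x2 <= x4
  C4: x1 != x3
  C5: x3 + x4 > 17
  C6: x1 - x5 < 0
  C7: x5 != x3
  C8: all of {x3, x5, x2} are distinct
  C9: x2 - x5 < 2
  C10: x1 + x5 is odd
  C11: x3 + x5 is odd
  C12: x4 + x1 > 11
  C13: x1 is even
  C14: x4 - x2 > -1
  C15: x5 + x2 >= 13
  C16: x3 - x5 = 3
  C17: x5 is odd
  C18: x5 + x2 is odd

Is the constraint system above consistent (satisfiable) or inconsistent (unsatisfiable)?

Satisfiable

One satisfying assignment is x1 = 4, x2 = 8, x3 = 10, x4 = 10, x5 = 7.
For the less obvious constraints — constraint 2: x2 - x4 = -2; constraint 5: x3 + x4 = 20 — and the others hold by inspection.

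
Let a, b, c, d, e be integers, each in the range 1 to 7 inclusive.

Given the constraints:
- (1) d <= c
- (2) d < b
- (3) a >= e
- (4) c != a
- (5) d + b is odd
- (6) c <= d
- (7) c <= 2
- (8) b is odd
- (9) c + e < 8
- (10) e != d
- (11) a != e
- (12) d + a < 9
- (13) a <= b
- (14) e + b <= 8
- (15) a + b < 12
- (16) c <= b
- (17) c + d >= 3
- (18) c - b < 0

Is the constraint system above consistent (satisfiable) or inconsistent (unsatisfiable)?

Take a = 5, b = 5, c = 2, d = 2, e = 3. Then constraint 9: c + e = 5; constraint 12: d + a = 7; constraint 14: e + b = 8, and every other listed constraint is also met.

Satisfiable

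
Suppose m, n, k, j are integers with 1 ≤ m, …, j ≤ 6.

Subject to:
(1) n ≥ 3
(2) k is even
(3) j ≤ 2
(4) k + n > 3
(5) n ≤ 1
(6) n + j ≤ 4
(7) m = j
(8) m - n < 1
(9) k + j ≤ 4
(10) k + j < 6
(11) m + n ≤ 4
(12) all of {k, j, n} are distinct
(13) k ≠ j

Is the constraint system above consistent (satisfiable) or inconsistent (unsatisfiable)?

Unsatisfiable

From constraint 1: n ≥ 3. From constraint 5: n ≤ 1. But 1 < 3, so no value of n works.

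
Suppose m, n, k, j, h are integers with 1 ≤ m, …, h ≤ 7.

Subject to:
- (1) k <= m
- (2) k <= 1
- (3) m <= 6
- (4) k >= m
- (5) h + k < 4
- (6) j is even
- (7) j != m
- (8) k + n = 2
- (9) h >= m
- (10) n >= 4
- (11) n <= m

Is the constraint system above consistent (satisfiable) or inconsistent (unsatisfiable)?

Unsatisfiable

From constraints 10 and 11: m ≥ n and n ≥ 4, so m ≥ 4. From constraints 2 and 4: m ≤ k and k ≤ 1, so m ≤ 1. But 1 < 4, so no value of m works.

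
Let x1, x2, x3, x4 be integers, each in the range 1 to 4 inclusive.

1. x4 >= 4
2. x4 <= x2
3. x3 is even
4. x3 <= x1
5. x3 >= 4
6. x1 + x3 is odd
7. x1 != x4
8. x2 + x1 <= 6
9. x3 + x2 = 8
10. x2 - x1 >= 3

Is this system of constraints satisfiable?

From constraints 1 and 2: x2 ≥ x4 ≥ 4. From constraints 4 and 5: x1 ≥ x3 ≥ 4. Hence x2 + x1 ≥ 8. But constraint 8 requires x2 + x1 ≤ 6, and 6 < 8. Contradiction.

Unsatisfiable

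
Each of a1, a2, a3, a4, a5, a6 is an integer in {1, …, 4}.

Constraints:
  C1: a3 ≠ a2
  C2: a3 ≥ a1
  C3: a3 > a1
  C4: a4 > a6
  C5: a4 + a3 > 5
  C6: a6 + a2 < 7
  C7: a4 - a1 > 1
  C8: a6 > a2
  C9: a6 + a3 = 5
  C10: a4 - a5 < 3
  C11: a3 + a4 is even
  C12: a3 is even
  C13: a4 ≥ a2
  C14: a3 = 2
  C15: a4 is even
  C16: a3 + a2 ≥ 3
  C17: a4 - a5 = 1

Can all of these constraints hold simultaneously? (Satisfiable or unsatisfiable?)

Satisfiable

Take a1 = 1, a2 = 1, a3 = 2, a4 = 4, a5 = 3, a6 = 3. Then constraint 5: a4 + a3 = 6; constraint 6: a6 + a2 = 4, and every other listed constraint is also met.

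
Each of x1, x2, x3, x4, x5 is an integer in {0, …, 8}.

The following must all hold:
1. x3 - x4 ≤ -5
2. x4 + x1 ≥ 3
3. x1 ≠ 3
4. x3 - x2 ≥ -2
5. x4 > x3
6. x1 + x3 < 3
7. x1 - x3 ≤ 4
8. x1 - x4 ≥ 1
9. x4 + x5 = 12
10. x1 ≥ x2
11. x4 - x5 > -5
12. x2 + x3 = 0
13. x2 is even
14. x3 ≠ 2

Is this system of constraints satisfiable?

Unsatisfiable

Constraints 1, 7, and 8 give x4 − x3 ≥ 5, x3 − x1 ≥ -4, x1 − x4 ≥ 1.
Adding all 3 inequalities: the left sides telescope to 0, and the right sides sum to 5 + (-4) + 1 = 2. So 0 ≥ 2, which is false.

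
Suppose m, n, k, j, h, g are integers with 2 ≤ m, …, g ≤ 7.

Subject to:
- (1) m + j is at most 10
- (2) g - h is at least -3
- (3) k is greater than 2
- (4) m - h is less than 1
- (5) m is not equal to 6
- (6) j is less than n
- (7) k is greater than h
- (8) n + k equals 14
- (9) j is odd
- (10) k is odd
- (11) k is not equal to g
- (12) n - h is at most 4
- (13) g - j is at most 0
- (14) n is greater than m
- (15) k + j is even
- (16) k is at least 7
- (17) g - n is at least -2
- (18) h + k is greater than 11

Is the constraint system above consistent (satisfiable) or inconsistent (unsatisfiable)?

The assignment m = 4, n = 7, k = 7, j = 5, h = 5, g = 5 works:
  constraint 1 holds since m + j = 9.
  constraint 2 holds since g - h = 0.
  constraint 4 holds since m - h = -1.
The rest check out directly.

Satisfiable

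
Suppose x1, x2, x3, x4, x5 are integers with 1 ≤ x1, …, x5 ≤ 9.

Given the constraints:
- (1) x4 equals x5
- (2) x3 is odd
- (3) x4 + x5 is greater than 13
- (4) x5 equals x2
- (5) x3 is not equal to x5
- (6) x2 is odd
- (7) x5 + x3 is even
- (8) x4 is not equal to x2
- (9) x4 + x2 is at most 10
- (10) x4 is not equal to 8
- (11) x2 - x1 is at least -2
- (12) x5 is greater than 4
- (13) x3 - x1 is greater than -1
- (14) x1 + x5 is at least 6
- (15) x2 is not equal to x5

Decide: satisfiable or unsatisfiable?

Unsatisfiable

From constraints 1 and 4, x4 = x5 = x2, so x4 = x2. But constraint 8 says x4 ≠ x2. Contradiction.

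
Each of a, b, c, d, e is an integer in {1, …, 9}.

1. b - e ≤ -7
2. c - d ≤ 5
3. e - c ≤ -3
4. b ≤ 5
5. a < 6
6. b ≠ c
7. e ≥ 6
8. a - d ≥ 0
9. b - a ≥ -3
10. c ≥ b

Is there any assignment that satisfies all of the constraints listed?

Constraints 1, 2, 3, 8, and 9 give a − d ≥ 0, d − c ≥ -5, c − e ≥ 3, e − b ≥ 7, b − a ≥ -3.
Adding all 5 inequalities: the left sides telescope to 0, and the right sides sum to 0 + (-5) + 3 + 7 + (-3) = 2. So 0 ≥ 2, which is false.

Unsatisfiable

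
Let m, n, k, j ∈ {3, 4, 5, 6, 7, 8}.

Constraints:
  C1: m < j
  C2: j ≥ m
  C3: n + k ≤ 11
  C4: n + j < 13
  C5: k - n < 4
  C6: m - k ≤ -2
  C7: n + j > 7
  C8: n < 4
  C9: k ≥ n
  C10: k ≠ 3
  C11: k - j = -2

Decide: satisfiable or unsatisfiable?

Satisfiable

The assignment m = 3, n = 3, k = 5, j = 7 works:
  constraint 3 holds since n + k = 8.
  constraint 4 holds since n + j = 10.
The rest check out directly.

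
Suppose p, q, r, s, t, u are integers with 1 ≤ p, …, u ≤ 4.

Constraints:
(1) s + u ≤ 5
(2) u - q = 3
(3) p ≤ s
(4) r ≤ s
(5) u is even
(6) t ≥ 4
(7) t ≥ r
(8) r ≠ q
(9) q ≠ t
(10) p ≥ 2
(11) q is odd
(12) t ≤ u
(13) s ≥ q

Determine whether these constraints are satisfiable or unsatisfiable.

Unsatisfiable

From constraints 3 and 10: s ≥ p ≥ 2. From constraints 6 and 12: u ≥ t ≥ 4. Hence s + u ≥ 6. But constraint 1 requires s + u ≤ 5, and 5 < 6. Contradiction.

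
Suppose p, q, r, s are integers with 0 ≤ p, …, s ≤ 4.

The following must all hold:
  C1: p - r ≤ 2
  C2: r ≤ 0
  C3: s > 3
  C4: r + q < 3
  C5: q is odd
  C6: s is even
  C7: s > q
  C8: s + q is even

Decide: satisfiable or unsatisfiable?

Unsatisfiable

Constraint 6 makes s even and constraint 5 makes q odd, so s + q must be odd. Constraint 8 says s + q is even — contradiction.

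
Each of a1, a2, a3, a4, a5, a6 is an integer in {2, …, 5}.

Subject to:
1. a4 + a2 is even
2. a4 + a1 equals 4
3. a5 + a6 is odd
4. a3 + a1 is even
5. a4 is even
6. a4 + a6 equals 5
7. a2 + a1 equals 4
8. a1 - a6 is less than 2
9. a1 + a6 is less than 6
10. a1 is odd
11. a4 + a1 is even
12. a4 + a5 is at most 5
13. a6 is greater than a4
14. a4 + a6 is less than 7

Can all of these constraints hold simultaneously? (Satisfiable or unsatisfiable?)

Unsatisfiable

Constraint 5 makes a4 even and constraint 10 makes a1 odd, so a4 + a1 must be odd. Constraint 11 says a4 + a1 is even — contradiction.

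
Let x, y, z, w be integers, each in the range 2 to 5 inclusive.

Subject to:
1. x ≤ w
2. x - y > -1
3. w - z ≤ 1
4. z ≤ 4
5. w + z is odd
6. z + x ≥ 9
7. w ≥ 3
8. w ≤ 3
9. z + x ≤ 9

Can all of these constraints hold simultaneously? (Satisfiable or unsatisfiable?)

Unsatisfiable

From constraint 4: z ≤ 4. From constraints 1 and 8: x ≤ w ≤ 3. Hence z + x ≤ 7. But constraint 6 requires z + x ≥ 9, and 9 > 7. Contradiction.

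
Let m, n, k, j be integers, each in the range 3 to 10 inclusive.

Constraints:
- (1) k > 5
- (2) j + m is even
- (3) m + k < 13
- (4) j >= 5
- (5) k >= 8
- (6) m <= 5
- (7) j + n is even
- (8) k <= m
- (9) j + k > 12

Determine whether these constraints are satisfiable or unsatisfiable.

From constraint 5: k ≥ 8. From constraints 6 and 8: k ≤ m and m ≤ 5, so k ≤ 5. But 5 < 8, so no value of k works.

Unsatisfiable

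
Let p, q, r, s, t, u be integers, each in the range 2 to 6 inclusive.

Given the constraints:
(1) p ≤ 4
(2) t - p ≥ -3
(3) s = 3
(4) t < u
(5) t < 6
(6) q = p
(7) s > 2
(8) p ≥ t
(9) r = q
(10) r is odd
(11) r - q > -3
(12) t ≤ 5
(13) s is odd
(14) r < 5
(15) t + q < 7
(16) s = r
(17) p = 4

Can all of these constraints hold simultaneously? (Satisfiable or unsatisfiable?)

Constraint 3 fixes s = 3 and constraint 17 fixes p = 4. Constraints 6, 9, and 16 give s = r = q = p, so s = p. But 3 ≠ 4 — contradiction.

Unsatisfiable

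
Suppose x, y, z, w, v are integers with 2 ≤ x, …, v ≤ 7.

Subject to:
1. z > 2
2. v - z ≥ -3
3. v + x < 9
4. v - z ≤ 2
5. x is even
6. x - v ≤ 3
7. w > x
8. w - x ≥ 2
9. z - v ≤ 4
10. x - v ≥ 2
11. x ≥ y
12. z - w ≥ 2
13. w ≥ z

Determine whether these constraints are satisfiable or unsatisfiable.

Constraints 8, 9, 10, and 12 give v − z ≥ -4, z − w ≥ 2, w − x ≥ 2, x − v ≥ 2.
Adding all 4 inequalities: the left sides telescope to 0, and the right sides sum to (-4) + 2 + 2 + 2 = 2. So 0 ≥ 2, which is false.

Unsatisfiable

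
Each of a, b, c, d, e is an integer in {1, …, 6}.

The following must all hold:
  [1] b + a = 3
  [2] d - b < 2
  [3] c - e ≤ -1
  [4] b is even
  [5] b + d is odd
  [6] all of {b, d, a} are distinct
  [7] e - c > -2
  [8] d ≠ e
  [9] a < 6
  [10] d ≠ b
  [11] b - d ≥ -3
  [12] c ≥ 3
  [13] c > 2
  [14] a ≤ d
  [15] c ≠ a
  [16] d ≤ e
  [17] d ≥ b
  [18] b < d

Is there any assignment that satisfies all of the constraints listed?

Satisfiable

One satisfying assignment is a = 1, b = 2, c = 3, d = 3, e = 4.
For the less obvious constraints — constraint 1: b + a = 3; constraint 2: d - b = 1; constraint 3: c - e = -1 — and the others hold by inspection.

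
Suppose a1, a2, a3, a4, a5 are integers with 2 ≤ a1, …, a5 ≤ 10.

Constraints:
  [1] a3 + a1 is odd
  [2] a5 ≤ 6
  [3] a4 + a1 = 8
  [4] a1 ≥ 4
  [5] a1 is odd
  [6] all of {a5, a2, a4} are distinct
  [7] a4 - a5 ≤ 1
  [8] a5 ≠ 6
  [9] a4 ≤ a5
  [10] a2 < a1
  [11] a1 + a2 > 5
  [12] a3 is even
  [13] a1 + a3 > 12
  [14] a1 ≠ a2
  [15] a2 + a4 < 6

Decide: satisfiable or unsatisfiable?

Setting (a1, a2, a3, a4, a5) = (5, 2, 8, 3, 5) satisfies everything: constraint 3: a4 + a1 = 8; constraint 7: a4 - a5 = -2, and the others follow.

Satisfiable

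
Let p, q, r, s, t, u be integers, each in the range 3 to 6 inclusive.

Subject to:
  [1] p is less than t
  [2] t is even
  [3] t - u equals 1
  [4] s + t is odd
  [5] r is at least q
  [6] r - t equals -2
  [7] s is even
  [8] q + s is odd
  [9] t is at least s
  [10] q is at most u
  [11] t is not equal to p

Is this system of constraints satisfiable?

Constraint 7 makes s even and constraint 2 makes t even, so s + t must be even. Constraint 4 says s + t is odd — contradiction.

Unsatisfiable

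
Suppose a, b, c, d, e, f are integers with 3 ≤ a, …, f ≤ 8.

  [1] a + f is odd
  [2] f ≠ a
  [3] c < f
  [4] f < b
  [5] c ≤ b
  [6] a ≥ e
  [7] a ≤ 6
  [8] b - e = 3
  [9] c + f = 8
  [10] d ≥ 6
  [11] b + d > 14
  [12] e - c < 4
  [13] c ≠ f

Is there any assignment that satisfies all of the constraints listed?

One satisfying assignment is a = 6, b = 8, c = 3, d = 8, e = 5, f = 5.
For the less obvious constraints — constraint 8: b - e = 3; constraint 9: c + f = 8; constraint 11: b + d = 16 — and the others hold by inspection.

Satisfiable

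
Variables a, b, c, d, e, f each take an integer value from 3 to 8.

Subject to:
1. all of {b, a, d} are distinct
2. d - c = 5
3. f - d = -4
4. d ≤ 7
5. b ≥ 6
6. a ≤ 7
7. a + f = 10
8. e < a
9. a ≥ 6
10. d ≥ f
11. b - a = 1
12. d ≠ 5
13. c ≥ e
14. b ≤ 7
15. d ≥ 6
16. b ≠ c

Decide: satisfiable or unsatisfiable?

Unsatisfiable

Constraints 4, 5, 6, 9, 14, and 15 confine each of b, a, d to the 2 values {6, 7}.
Constraint 1 requires all 3 of them to be distinct, but only 2 values are available — impossible by the pigeonhole principle.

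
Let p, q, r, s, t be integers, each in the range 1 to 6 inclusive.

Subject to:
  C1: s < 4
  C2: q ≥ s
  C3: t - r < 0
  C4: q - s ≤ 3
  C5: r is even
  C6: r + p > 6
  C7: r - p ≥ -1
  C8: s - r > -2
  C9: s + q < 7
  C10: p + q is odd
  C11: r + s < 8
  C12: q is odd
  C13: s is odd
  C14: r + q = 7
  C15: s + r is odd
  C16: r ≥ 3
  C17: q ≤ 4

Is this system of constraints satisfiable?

Satisfiable

Try p = 4, q = 3, r = 4, s = 3, t = 3.
Check constraint 3: t - r = -1; constraint 4: q - s = 0; constraint 6: r + p = 8. The remaining constraints are straightforward to verify.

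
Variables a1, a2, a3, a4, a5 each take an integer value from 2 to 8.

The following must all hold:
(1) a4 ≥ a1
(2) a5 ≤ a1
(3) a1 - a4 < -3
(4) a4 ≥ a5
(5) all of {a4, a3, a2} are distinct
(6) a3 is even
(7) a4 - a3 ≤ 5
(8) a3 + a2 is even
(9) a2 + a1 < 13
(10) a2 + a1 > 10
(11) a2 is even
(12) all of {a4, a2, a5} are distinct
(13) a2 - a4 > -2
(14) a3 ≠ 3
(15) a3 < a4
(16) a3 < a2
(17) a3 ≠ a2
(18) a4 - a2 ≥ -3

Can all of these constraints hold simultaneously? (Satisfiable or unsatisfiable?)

One satisfying assignment is a1 = 3, a2 = 8, a3 = 2, a4 = 7, a5 = 3.
For the less obvious constraints — constraint 3: a1 - a4 = -4; constraint 7: a4 - a3 = 5; constraint 9: a2 + a1 = 11 — and the others hold by inspection.

Satisfiable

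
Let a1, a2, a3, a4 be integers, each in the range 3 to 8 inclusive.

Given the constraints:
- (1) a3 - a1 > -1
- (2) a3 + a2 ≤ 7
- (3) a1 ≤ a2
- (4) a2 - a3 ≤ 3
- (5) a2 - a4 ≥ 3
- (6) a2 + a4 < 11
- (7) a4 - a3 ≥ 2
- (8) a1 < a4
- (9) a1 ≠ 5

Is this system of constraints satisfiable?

Constraints 4, 5, and 7 give a3 − a2 ≥ -3, a2 − a4 ≥ 3, a4 − a3 ≥ 2.
Adding all 3 inequalities: the left sides telescope to 0, and the right sides sum to (-3) + 3 + 2 = 2. So 0 ≥ 2, which is false.

Unsatisfiable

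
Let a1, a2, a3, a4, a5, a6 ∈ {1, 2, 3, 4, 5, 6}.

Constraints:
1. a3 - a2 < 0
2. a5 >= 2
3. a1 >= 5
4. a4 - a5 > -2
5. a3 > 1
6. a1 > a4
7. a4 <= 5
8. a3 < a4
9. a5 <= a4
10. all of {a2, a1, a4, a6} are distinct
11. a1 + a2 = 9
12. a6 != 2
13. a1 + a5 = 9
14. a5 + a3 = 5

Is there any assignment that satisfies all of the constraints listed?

The assignment a1 = 6, a2 = 3, a3 = 2, a4 = 4, a5 = 3, a6 = 1 works:
  constraint 1 holds since a3 - a2 = -1.
  constraint 4 holds since a4 - a5 = 1.
The rest check out directly.

Satisfiable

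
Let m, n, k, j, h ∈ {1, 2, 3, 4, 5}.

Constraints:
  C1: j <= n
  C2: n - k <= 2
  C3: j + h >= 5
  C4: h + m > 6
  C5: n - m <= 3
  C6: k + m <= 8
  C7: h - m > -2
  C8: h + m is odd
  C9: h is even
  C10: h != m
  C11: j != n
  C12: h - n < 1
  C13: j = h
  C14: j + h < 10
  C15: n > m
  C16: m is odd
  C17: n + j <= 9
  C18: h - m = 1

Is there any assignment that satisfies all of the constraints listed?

Setting (m, n, k, j, h) = (3, 5, 3, 4, 4) satisfies everything: constraint 2: n - k = 2; constraint 3: j + h = 8, and the others follow.

Satisfiable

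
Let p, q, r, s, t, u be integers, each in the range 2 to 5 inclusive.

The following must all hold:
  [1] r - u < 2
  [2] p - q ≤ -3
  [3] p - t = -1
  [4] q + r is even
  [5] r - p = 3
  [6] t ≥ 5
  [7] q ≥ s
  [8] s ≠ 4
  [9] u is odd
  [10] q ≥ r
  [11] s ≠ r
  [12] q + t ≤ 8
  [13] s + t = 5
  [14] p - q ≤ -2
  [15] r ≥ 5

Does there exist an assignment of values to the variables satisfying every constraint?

From constraints 10 and 15: q ≥ r ≥ 5. From constraint 6: t ≥ 5. Hence q + t ≥ 10. But constraint 12 requires q + t ≤ 8, and 8 < 10. Contradiction.

Unsatisfiable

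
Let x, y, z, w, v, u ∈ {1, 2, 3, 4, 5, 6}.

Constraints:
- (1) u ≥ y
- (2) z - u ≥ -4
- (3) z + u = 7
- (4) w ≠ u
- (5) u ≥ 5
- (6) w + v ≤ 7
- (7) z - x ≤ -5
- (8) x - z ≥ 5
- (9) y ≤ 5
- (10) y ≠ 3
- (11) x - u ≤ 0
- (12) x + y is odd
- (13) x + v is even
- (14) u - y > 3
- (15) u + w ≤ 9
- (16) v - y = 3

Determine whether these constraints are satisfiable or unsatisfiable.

Unsatisfiable

Constraints 2, 7, and 11 give z − u ≥ -4, u − x ≥ 0, x − z ≥ 5.
Adding all 3 inequalities: the left sides telescope to 0, and the right sides sum to (-4) + 0 + 5 = 1. So 0 ≥ 1, which is false.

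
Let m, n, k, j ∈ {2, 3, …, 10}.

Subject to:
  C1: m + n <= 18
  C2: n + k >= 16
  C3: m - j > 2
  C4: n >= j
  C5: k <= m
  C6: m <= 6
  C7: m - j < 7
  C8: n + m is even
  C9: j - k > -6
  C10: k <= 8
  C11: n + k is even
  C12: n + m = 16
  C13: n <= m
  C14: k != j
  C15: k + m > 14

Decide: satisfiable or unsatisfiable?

Unsatisfiable

From constraints 6 and 13: n ≤ m ≤ 6. From constraint 10: k ≤ 8. Hence n + k ≤ 14. But constraint 2 requires n + k ≥ 16, and 16 > 14. Contradiction.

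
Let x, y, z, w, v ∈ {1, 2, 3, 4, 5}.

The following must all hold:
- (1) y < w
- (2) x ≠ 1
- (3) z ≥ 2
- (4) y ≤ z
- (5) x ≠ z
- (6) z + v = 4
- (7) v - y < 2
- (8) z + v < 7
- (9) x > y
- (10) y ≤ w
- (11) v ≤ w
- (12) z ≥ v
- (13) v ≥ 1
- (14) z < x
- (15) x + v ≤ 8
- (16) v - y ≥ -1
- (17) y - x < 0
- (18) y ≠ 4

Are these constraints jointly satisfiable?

Setting (x, y, z, w, v) = (4, 1, 2, 3, 2) satisfies everything: constraint 6: z + v = 4; constraint 7: v - y = 1, and the others follow.

Satisfiable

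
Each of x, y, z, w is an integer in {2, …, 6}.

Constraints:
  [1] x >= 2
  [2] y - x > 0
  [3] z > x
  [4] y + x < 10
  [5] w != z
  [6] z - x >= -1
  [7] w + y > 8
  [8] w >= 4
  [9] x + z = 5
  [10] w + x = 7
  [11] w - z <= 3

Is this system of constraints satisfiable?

Satisfiable

Try x = 2, y = 5, z = 3, w = 5.
Check constraint 2: y - x = 3; constraint 4: y + x = 7; constraint 6: z - x = 1. The remaining constraints are straightforward to verify.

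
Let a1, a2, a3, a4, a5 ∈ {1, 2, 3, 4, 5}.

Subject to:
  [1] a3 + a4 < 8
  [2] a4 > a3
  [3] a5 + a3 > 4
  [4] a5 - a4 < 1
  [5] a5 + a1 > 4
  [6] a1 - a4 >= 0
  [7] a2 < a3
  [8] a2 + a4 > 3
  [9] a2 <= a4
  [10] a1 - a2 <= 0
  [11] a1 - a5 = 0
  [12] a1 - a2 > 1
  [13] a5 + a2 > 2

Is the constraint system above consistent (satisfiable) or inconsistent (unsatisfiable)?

Constraints 2, 6, 7, and 10 give a1 ≤ a2, a2 < a3, a3 < a4, a4 ≤ a1. Chaining: a1 ≤ a2 < a3 < a4 ≤ a1, which forces a1 < a1 — impossible.

Unsatisfiable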